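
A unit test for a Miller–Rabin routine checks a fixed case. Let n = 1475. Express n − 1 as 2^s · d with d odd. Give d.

Halving: 1474 → 737; 737 is odd.
So 1474 = 2^1 · 737.

737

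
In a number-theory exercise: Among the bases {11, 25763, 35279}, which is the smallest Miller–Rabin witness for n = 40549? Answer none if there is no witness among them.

11

n − 1 = 40548 = 2^2 · 10137, so s = 2 and d = 10137.
Base 11: x_0 = 11^10137 mod 40549 = 11836. x_0 is neither 1 nor 40548, so continue squaring. x_1 = 11836^2 mod 40549 = 34650. Reached i = s−1 = 1 without hitting −1: 11 is a Miller–Rabin witness and 40549 is composite.
Base 25763: x_0 = 25763^10137 mod 40549 = 38357. x_0 is neither 1 nor 40548, so continue squaring. x_1 = 38357^2 mod 40549 = 20082. Reached i = s−1 = 1 without hitting −1: 25763 is a Miller–Rabin witness and 40549 is composite.
Base 35279: x_0 = 35279^10137 mod 40549 = 18959. x_0 is neither 1 nor 40548, so continue squaring. x_1 = 18959^2 mod 40549 = 17345. Reached i = s−1 = 1 without hitting −1: 35279 is a Miller–Rabin witness and 40549 is composite.
The smallest witness among the given bases is 11.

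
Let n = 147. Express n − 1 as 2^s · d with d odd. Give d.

73

Halving: 146 → 73; 73 is odd.
So 146 = 2^1 · 73.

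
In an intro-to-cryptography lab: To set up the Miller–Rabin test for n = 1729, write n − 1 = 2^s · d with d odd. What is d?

Halving: 1728 → 864 → 432 → 216 → 108 → 54 → 27; 27 is odd.
So 1728 = 2^6 · 27.

27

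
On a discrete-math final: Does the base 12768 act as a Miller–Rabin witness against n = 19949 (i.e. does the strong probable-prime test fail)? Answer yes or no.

no

n − 1 = 19948 = 2^2 · 4987, so s = 2 and d = 4987.
x_0 = 12768^4987 mod 19949 = 1.
x_0 = 1, so 12768 is not a witness.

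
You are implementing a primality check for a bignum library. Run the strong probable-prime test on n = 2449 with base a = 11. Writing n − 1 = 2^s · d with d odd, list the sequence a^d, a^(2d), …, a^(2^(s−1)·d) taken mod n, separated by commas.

2416, 1089, 605, 1124

n − 1 = 2448 = 2^4 · 153, so s = 4 and d = 153.
x_0 = 11^153 mod 2449 = 2416.
x_1 = 2416^2 mod 2449 = 1089.
x_2 = 1089^2 mod 2449 = 605.
x_3 = 605^2 mod 2449 = 1124.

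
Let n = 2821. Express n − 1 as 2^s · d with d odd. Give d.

Halving: 2820 → 1410 → 705; 705 is odd.
So 2820 = 2^2 · 705.

705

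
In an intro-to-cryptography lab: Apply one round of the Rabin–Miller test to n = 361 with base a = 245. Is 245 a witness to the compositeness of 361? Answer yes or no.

no

n − 1 = 360 = 2^3 · 45, so s = 3 and d = 45.
x_0 = 245^45 mod 361 = 1.
x_0 = 1, so 245 is not a witness.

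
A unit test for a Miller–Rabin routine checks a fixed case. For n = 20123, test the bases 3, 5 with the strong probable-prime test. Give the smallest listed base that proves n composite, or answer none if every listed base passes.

n − 1 = 20122 = 2^1 · 10061, so s = 1 and d = 10061.
Base 3: x_0 = 3^10061 mod 20123 = 1. x_0 = 1, so 3 is not a witness.
Base 5: x_0 = 5^10061 mod 20123 = 20122. x_0 = 20122 ≡ −1, so 5 is not a witness.
No listed base is a witness for 20123.

none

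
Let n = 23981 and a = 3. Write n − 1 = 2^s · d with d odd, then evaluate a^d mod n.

n − 1 = 23980 = 2^2 · 5995, so s = 2 and d = 5995.
3^5995 mod 23981 = 219.

219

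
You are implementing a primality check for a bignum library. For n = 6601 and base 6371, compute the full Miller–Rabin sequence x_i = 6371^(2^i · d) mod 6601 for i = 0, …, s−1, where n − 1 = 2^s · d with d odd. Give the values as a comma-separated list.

575, 575, 575

n − 1 = 6600 = 2^3 · 825, so s = 3 and d = 825.
x_0 = 6371^825 mod 6601 = 575.
x_1 = 575^2 mod 6601 = 575.
x_2 = 575^2 mod 6601 = 575.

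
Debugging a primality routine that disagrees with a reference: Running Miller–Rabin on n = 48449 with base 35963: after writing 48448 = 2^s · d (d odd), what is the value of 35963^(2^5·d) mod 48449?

n − 1 = 48448 = 2^6 · 757, so s = 6 and d = 757.
x_0 = 35963^757 mod 48449 = 24561.
x_1 = 24561^2 mod 48449 = 4222.
x_2 = 4222^2 mod 48449 = 44501.
x_3 = 44501^2 mod 48449 = 34575.
x_4 = 34575^2 mod 48449 = 48448.
x_5 = 48448^2 mod 48449 = 1.

1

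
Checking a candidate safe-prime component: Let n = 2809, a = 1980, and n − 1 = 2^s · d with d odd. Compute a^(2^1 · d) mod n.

423

n − 1 = 2808 = 2^3 · 351, so s = 3 and d = 351.
x_0 = 1980^351 mod 2809 = 1242.
x_1 = 1242^2 mod 2809 = 423.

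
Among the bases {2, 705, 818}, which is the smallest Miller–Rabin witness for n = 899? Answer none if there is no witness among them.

2

n − 1 = 898 = 2^1 · 449, so s = 1 and d = 449.
Base 2: x_0 = 2^449 mod 899 = 698. x_0 ∉ {1, 898} and s = 1, so 2 is a Miller–Rabin witness and 899 is composite.
Base 705: x_0 = 705^449 mod 899 = 647. x_0 ∉ {1, 898} and s = 1, so 705 is a Miller–Rabin witness and 899 is composite.
Base 818: x_0 = 818^449 mod 899 = 354. x_0 ∉ {1, 898} and s = 1, so 818 is a Miller–Rabin witness and 899 is composite.
The smallest witness among the given bases is 2.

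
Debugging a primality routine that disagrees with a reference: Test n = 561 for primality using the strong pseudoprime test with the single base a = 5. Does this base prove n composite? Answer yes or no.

n − 1 = 560 = 2^4 · 35, so s = 4 and d = 35.
x_0 = 5^35 mod 561 = 23.
x_0 is neither 1 nor 560, so continue squaring.
x_1 = 23^2 mod 561 = 529.
x_2 = 529^2 mod 561 = 463.
x_3 = 463^2 mod 561 = 67.
Reached i = s−1 = 3 without hitting −1: 5 is a Miller–Rabin witness and 561 is composite.

yes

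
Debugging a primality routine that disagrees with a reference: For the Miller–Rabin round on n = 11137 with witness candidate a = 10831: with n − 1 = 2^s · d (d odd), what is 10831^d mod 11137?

n − 1 = 11136 = 2^7 · 87, so s = 7 and d = 87.
Repeated squaring mod 11137: 10831^1 ≡ 10831, 10831^2 ≡ 4540, 10831^4 ≡ 8150, 10831^8 ≡ 1432, 10831^16 ≡ 1416, 10831^32 ≡ 396, 10831^64 ≡ 898.
87 = 64 + 16 + 4 + 2 + 1, so 10831^87 ≡ 898·1416·8150·4540·10831 ≡ 2885 (mod 11137).

2885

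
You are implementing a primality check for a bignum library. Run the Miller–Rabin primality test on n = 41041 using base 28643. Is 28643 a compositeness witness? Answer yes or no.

n − 1 = 41040 = 2^4 · 2565, so s = 4 and d = 2565.
x_0 = 28643^2565 mod 41041 = 41040.
x_0 = 41040 ≡ −1, so 28643 is not a witness.

no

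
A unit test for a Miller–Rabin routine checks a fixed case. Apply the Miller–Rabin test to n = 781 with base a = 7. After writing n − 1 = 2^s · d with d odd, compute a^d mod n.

n − 1 = 780 = 2^2 · 195, so s = 2 and d = 195.
Repeated squaring mod 781: 7^1 ≡ 7, 7^2 ≡ 49, 7^4 ≡ 58, 7^8 ≡ 240, 7^16 ≡ 587, 7^32 ≡ 148, 7^64 ≡ 36, 7^128 ≡ 515.
195 = 128 + 64 + 2 + 1, so 7^195 ≡ 515·36·49·7 ≡ 318 (mod 781).

318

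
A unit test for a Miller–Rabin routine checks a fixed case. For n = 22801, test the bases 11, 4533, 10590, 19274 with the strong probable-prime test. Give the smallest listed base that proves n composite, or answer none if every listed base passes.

11

n − 1 = 22800 = 2^4 · 1425, so s = 4 and d = 1425.
Base 11: x_0 = 11^1425 mod 22801 = 12685. x_0 is neither 1 nor 22800, so continue squaring. x_1 = 12685^2 mod 22801 = 2568. x_2 = 2568^2 mod 22801 = 5135. x_3 = 5135^2 mod 22801 = 10269. Reached i = s−1 = 3 without hitting −1: 11 is a Miller–Rabin witness and 22801 is composite.
Base 4533: x_0 = 4533^1425 mod 22801 = 19629. x_0 is neither 1 nor 22800, so continue squaring. x_1 = 19629^2 mod 22801 = 6343. x_2 = 6343^2 mod 22801 = 12685. x_3 = 12685^2 mod 22801 = 2568. Reached i = s−1 = 3 without hitting −1: 4533 is a Miller–Rabin witness and 22801 is composite.
Base 10590: x_0 = 10590^1425 mod 22801 = 4833. x_0 is neither 1 nor 22800, so continue squaring. x_1 = 4833^2 mod 22801 = 9665. x_2 = 9665^2 mod 22801 = 19329. x_3 = 19329^2 mod 22801 = 15856. Reached i = s−1 = 3 without hitting −1: 10590 is a Miller–Rabin witness and 22801 is composite.
Base 19274: x_0 = 19274^1425 mod 22801 = 12987. x_0 is neither 1 nor 22800, so continue squaring. x_1 = 12987^2 mod 22801 = 3172. x_2 = 3172^2 mod 22801 = 6343. x_3 = 6343^2 mod 22801 = 12685. Reached i = s−1 = 3 without hitting −1: 19274 is a Miller–Rabin witness and 22801 is composite.
The smallest witness among the given bases is 11.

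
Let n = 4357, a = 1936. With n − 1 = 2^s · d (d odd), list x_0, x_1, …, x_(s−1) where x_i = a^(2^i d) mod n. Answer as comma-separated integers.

1, 1

n − 1 = 4356 = 2^2 · 1089, so s = 2 and d = 1089.
x_0 = 1936^1089 mod 4357 = 1.
x_1 = 1^2 mod 4357 = 1.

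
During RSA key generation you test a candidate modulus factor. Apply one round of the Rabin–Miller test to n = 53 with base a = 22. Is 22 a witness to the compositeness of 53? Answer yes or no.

n − 1 = 52 = 2^2 · 13, so s = 2 and d = 13.
x_0 = 22^13 mod 53 = 23.
x_0 is neither 1 nor 52, so continue squaring.
x_1 = 23^2 mod 53 = 52.
x_1 ≡ −1, so 22 is not a witness.

no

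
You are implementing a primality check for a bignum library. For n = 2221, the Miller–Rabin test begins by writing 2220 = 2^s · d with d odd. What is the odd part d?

Halving: 2220 → 1110 → 555; 555 is odd.
So 2220 = 2^2 · 555.

555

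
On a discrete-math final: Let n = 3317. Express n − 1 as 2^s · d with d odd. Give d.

829

Halving: 3316 → 1658 → 829; 829 is odd.
So 3316 = 2^2 · 829.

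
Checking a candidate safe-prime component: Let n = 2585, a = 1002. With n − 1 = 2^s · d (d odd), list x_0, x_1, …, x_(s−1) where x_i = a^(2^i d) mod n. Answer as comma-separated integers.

2553, 1024, 1651

n − 1 = 2584 = 2^3 · 323, so s = 3 and d = 323.
x_0 = 1002^323 mod 2585 = 2553.
x_1 = 2553^2 mod 2585 = 1024.
x_2 = 1024^2 mod 2585 = 1651.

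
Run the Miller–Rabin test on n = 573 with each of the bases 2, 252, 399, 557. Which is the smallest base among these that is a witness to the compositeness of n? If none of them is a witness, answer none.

n − 1 = 572 = 2^2 · 143, so s = 2 and d = 143.
Base 2: x_0 = 2^143 mod 573 = 134. x_0 is neither 1 nor 572, so continue squaring. x_1 = 134^2 mod 573 = 193. Reached i = s−1 = 1 without hitting −1: 2 is a Miller–Rabin witness and 573 is composite.
Base 252: x_0 = 252^143 mod 573 = 339. x_0 is neither 1 nor 572, so continue squaring. x_1 = 339^2 mod 573 = 321. Reached i = s−1 = 1 without hitting −1: 252 is a Miller–Rabin witness and 573 is composite.
Base 399: x_0 = 399^143 mod 573 = 432. x_0 is neither 1 nor 572, so continue squaring. x_1 = 432^2 mod 573 = 399. Reached i = s−1 = 1 without hitting −1: 399 is a Miller–Rabin witness and 573 is composite.
Base 557: x_0 = 557^143 mod 573 = 569. x_0 is neither 1 nor 572, so continue squaring. x_1 = 569^2 mod 573 = 16. Reached i = s−1 = 1 without hitting −1: 557 is a Miller–Rabin witness and 573 is composite.
The smallest witness among the given bases is 2.

2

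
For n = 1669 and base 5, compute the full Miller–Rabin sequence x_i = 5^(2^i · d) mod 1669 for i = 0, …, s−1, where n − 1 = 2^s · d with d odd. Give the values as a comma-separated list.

1668, 1

n − 1 = 1668 = 2^2 · 417, so s = 2 and d = 417.
x_0 = 5^417 mod 1669 = 1668.
x_1 = 1668^2 mod 1669 = 1.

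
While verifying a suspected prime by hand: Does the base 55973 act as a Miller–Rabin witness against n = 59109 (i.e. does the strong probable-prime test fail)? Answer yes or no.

n − 1 = 59108 = 2^2 · 14777, so s = 2 and d = 14777.
x_0 = 55973^14777 mod 59109 = 12368.
x_0 is neither 1 nor 59108, so continue squaring.
x_1 = 12368^2 mod 59109 = 52441.
Reached i = s−1 = 1 without hitting −1: 55973 is a Miller–Rabin witness and 59109 is composite.

yes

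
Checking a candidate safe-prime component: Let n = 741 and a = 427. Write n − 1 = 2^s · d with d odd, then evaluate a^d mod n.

358

n − 1 = 740 = 2^2 · 185, so s = 2 and d = 185.
By repeated squaring, 427^185 ≡ 358 (mod 741).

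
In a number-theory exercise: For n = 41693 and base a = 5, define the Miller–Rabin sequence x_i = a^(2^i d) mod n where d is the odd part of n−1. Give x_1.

n − 1 = 41692 = 2^2 · 10423, so s = 2 and d = 10423.
x_0 = 5^10423 mod 41693 = 28313.
x_1 = 28313^2 mod 41693 = 36351.

36351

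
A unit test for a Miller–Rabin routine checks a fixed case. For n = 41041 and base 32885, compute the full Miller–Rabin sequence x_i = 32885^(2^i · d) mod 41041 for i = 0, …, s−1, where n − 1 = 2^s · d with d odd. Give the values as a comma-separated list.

30337, 30185, 24025, 1

n − 1 = 41040 = 2^4 · 2565, so s = 4 and d = 2565.
x_0 = 32885^2565 mod 41041 = 30337.
x_1 = 30337^2 mod 41041 = 30185.
x_2 = 30185^2 mod 41041 = 24025.
x_3 = 24025^2 mod 41041 = 1.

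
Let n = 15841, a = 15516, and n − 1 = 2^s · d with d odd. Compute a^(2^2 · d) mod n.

218

n − 1 = 15840 = 2^5 · 495, so s = 5 and d = 495.
x_0 = 15516^495 mod 15841 = 5643.
x_1 = 5643^2 mod 15841 = 3039.
x_2 = 3039^2 mod 15841 = 218.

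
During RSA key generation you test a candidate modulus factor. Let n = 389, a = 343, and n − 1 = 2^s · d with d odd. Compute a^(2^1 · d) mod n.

n − 1 = 388 = 2^2 · 97, so s = 2 and d = 97.
x_0 = 343^97 mod 389 = 1.
x_1 = 1^2 mod 389 = 1.

1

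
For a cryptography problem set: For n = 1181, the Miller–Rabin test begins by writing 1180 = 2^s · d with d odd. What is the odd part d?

295

Halving: 1180 → 590 → 295; 295 is odd.
So 1180 = 2^2 · 295.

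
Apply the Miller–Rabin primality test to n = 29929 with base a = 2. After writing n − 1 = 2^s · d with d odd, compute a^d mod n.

n − 1 = 29928 = 2^3 · 3741, so s = 3 and d = 3741.
2^3741 mod 29929 = 8051.

8051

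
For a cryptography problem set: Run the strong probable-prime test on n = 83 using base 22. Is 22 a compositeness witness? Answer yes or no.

no

n − 1 = 82 = 2^1 · 41, so s = 1 and d = 41.
Repeated squaring mod 83: 22^1 ≡ 22, 22^2 ≡ 69, 22^4 ≡ 30, 22^8 ≡ 70, 22^16 ≡ 3, 22^32 ≡ 9.
41 = 32 + 8 + 1, so 22^41 ≡ 9·70·22 ≡ 82 (mod 83).
x_0 = 22^41 mod 83 = 82.
x_0 = 82 ≡ −1, so 22 is not a witness.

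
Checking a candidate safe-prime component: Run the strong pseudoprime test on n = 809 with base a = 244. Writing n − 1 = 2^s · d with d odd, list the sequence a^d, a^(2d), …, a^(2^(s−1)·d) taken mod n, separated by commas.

318, 808, 1

n − 1 = 808 = 2^3 · 101, so s = 3 and d = 101.
x_0 = 244^101 mod 809 = 318.
x_1 = 318^2 mod 809 = 808.
x_2 = 808^2 mod 809 = 1.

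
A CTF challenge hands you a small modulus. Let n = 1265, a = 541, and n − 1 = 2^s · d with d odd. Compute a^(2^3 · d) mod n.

n − 1 = 1264 = 2^4 · 79, so s = 4 and d = 79.
By repeated squaring, 541^79 ≡ 6 (mod 1265).
x_0 = 6.
x_1 = 6^2 mod 1265 = 36.
x_2 = 36^2 mod 1265 = 31.
x_3 = 31^2 mod 1265 = 961.

961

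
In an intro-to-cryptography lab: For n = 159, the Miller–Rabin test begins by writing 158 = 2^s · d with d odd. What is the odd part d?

79

Halving: 158 → 79; 79 is odd.
So 158 = 2^1 · 79.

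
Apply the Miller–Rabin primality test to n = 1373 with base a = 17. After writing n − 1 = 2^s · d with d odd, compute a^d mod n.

1372

n − 1 = 1372 = 2^2 · 343, so s = 2 and d = 343.
Repeated squaring mod 1373: 17^1 ≡ 17, 17^2 ≡ 289, 17^4 ≡ 1141, 17^8 ≡ 277, 17^16 ≡ 1214, 17^32 ≡ 567, 17^64 ≡ 207, 17^128 ≡ 286, 17^256 ≡ 789.
343 = 256 + 64 + 16 + 4 + 2 + 1, so 17^343 ≡ 789·207·1214·1141·289·17 ≡ 1372 (mod 1373).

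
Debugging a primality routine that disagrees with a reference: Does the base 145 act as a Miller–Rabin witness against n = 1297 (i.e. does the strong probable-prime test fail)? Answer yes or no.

no

n − 1 = 1296 = 2^4 · 81, so s = 4 and d = 81.
By repeated squaring, 145^81 ≡ 1081 (mod 1297).
x_0 = 145^81 mod 1297 = 1081.
x_0 is neither 1 nor 1296, so continue squaring.
x_1 = 1081^2 mod 1297 = 1261.
x_2 = 1261^2 mod 1297 = 1296.
x_2 ≡ −1, so 145 is not a witness.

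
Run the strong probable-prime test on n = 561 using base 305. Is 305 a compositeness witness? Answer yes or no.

n − 1 = 560 = 2^4 · 35, so s = 4 and d = 35.
x_0 = 305^35 mod 561 = 560.
x_0 = 560 ≡ −1, so 305 is not a witness.

no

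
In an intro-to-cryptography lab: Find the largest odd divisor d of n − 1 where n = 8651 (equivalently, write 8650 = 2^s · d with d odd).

Halving: 8650 → 4325; 4325 is odd.
So 8650 = 2^1 · 4325.

4325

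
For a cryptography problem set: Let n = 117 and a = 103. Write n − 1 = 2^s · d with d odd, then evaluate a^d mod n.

n − 1 = 116 = 2^2 · 29, so s = 2 and d = 29.
103^29 mod 117 = 25.

25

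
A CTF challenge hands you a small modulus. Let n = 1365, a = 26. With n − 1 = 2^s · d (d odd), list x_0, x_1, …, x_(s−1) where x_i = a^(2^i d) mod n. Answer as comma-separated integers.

n − 1 = 1364 = 2^2 · 341, so s = 2 and d = 341.
x_0 = 26^341 mod 1365 = 416.
x_1 = 416^2 mod 1365 = 1066.

416, 1066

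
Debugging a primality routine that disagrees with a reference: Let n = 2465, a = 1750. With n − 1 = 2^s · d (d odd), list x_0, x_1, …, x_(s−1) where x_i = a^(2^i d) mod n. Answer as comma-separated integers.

n − 1 = 2464 = 2^5 · 77, so s = 5 and d = 77.
x_0 = 1750^77 mod 2465 = 1665.
x_1 = 1665^2 mod 2465 = 1565.
x_2 = 1565^2 mod 2465 = 1480.
x_3 = 1480^2 mod 2465 = 1480.
x_4 = 1480^2 mod 2465 = 1480.

1665, 1565, 1480, 1480, 1480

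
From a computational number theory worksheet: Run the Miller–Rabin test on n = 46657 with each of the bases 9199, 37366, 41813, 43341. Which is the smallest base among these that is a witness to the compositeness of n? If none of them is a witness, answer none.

37366

n − 1 = 46656 = 2^6 · 729, so s = 6 and d = 729.
Base 9199: x_0 = 9199^729 mod 46657 = 5260. x_0 is neither 1 nor 46656, so continue squaring. x_1 = 5260^2 mod 46657 = 46656. x_1 ≡ −1, so 9199 is not a witness.
Base 37366: x_0 = 37366^729 mod 46657 = 21683. x_0 is neither 1 nor 46656, so continue squaring. x_1 = 21683^2 mod 46657 = 36557. x_2 = 36557^2 mod 46657 = 17798. x_3 = 17798^2 mod 46657 = 14431. x_4 = 14431^2 mod 46657 = 23570. x_5 = 23570^2 mod 46657 = 1. x_5 = 1 but x_4 ≠ ±1, a nontrivial square root of 1 — 37366 is a witness and 46657 is composite.
Base 41813: x_0 = 41813^729 mod 46657 = 12394. x_0 is neither 1 nor 46656, so continue squaring. x_1 = 12394^2 mod 46657 = 16392. x_2 = 16392^2 mod 46657 = 1. x_2 = 1 but x_1 ≠ ±1, a nontrivial square root of 1 — 41813 is a witness and 46657 is composite.
Base 43341: x_0 = 43341^729 mod 46657 = 15053. x_0 is neither 1 nor 46656, so continue squaring. x_1 = 15053^2 mod 46657 = 26417. x_2 = 26417^2 mod 46657 = 9140. x_3 = 9140^2 mod 46657 = 23570. x_4 = 23570^2 mod 46657 = 1. x_4 = 1 but x_3 ≠ ±1, a nontrivial square root of 1 — 43341 is a witness and 46657 is composite.
The smallest witness among the given bases is 37366.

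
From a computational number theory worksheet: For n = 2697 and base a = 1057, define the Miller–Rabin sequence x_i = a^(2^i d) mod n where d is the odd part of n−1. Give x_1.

1126

n − 1 = 2696 = 2^3 · 337, so s = 3 and d = 337.
By repeated squaring, 1057^337 ≡ 1753 (mod 2697).
x_0 = 1753.
x_1 = 1753^2 mod 2697 = 1126.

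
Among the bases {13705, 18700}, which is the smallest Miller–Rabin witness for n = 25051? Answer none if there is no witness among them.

13705

n − 1 = 25050 = 2^1 · 12525, so s = 1 and d = 12525.
Base 13705: x_0 = 13705^12525 mod 25051 = 4759. x_0 ∉ {1, 25050} and s = 1, so 13705 is a Miller–Rabin witness and 25051 is composite.
Base 18700: x_0 = 18700^12525 mod 25051 = 1188. x_0 ∉ {1, 25050} and s = 1, so 18700 is a Miller–Rabin witness and 25051 is composite.
The smallest witness among the given bases is 13705.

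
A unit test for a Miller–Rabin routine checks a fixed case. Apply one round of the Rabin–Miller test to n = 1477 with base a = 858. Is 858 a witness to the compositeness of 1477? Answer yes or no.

no

n − 1 = 1476 = 2^2 · 369, so s = 2 and d = 369.
x_0 = 858^369 mod 1477 = 1.
x_0 = 1, so 858 is not a witness.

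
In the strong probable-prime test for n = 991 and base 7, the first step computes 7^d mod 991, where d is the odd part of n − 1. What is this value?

n − 1 = 990 = 2^1 · 495, so s = 1 and d = 495.
Repeated squaring mod 991: 7^1 ≡ 7, 7^2 ≡ 49, 7^4 ≡ 419, 7^8 ≡ 154, 7^16 ≡ 923, 7^32 ≡ 660, 7^64 ≡ 551, 7^128 ≡ 355, 7^256 ≡ 168.
495 = 256 + 128 + 64 + 32 + 8 + 4 + 2 + 1, so 7^495 ≡ 168·355·551·660·154·419·49·7 ≡ 990 (mod 991).

990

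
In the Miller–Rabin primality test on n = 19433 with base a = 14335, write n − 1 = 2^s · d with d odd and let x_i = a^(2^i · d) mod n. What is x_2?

19432

n − 1 = 19432 = 2^3 · 2429, so s = 3 and d = 2429.
x_0 = 14335^2429 mod 19433 = 7276.
x_1 = 7276^2 mod 19433 = 4684.
x_2 = 4684^2 mod 19433 = 19432.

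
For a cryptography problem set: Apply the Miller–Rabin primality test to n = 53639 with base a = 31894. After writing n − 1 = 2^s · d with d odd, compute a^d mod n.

1

n − 1 = 53638 = 2^1 · 26819, so s = 1 and d = 26819.
31894^26819 mod 53639 = 1.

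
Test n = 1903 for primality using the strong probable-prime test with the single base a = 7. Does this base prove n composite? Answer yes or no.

n − 1 = 1902 = 2^1 · 951, so s = 1 and d = 951.
x_0 = 7^951 mod 1903 = 1877.
x_0 ∉ {1, 1902} and s = 1, so 7 is a Miller–Rabin witness and 1903 is composite.

yes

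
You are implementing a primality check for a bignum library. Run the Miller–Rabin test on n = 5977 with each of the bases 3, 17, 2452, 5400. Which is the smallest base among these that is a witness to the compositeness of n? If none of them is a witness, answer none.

n − 1 = 5976 = 2^3 · 747, so s = 3 and d = 747.
Base 3: x_0 = 3^747 mod 5977 = 3952. x_0 is neither 1 nor 5976, so continue squaring. x_1 = 3952^2 mod 5977 = 403. x_2 = 403^2 mod 5977 = 1030. Reached i = s−1 = 2 without hitting −1: 3 is a Miller–Rabin witness and 5977 is composite.
Base 17: x_0 = 17^747 mod 5977 = 2386. x_0 is neither 1 nor 5976, so continue squaring. x_1 = 2386^2 mod 5977 = 2892. x_2 = 2892^2 mod 5977 = 1841. Reached i = s−1 = 2 without hitting −1: 17 is a Miller–Rabin witness and 5977 is composite.
Base 2452: x_0 = 2452^747 mod 5977 = 1592. x_0 is neither 1 nor 5976, so continue squaring. x_1 = 1592^2 mod 5977 = 216. x_2 = 216^2 mod 5977 = 4817. Reached i = s−1 = 2 without hitting −1: 2452 is a Miller–Rabin witness and 5977 is composite.
Base 5400: x_0 = 5400^747 mod 5977 = 3401. x_0 is neither 1 nor 5976, so continue squaring. x_1 = 3401^2 mod 5977 = 1306. x_2 = 1306^2 mod 5977 = 2191. Reached i = s−1 = 2 without hitting −1: 5400 is a Miller–Rabin witness and 5977 is composite.
The smallest witness among the given bases is 3.

3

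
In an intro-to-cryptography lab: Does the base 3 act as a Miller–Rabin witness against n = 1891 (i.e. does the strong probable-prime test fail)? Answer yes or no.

no

n − 1 = 1890 = 2^1 · 945, so s = 1 and d = 945.
x_0 = 3^945 mod 1891 = 1890.
x_0 = 1890 ≡ −1, so 3 is not a witness.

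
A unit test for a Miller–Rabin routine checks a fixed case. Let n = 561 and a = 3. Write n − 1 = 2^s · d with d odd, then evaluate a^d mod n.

n − 1 = 560 = 2^4 · 35, so s = 4 and d = 35.
Repeated squaring mod 561: 3^1 ≡ 3, 3^2 ≡ 9, 3^4 ≡ 81, 3^8 ≡ 390, 3^16 ≡ 69, 3^32 ≡ 273.
35 = 32 + 2 + 1, so 3^35 ≡ 273·9·3 ≡ 78 (mod 561).

78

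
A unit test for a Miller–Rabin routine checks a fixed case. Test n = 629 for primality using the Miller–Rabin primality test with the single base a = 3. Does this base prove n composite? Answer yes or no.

n − 1 = 628 = 2^2 · 157, so s = 2 and d = 157.
x_0 = 3^157 mod 629 = 437.
x_0 is neither 1 nor 628, so continue squaring.
x_1 = 437^2 mod 629 = 382.
Reached i = s−1 = 1 without hitting −1: 3 is a Miller–Rabin witness and 629 is composite.

yes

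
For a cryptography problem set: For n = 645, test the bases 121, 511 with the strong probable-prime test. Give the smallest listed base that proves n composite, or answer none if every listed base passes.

n − 1 = 644 = 2^2 · 161, so s = 2 and d = 161.
Base 121: x_0 = 121^161 mod 645 = 1. x_0 = 1, so 121 is not a witness.
Base 511: x_0 = 511^161 mod 645 = 466. x_0 is neither 1 nor 644, so continue squaring. x_1 = 466^2 mod 645 = 436. Reached i = s−1 = 1 without hitting −1: 511 is a Miller–Rabin witness and 645 is composite.
The smallest witness among the given bases is 511.

511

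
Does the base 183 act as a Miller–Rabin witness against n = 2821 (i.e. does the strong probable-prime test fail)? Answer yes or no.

no

n − 1 = 2820 = 2^2 · 705, so s = 2 and d = 705.
x_0 = 183^705 mod 2821 = 1.
x_0 = 1, so 183 is not a witness.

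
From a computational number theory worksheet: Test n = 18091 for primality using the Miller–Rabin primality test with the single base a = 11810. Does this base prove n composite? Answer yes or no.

yes

n − 1 = 18090 = 2^1 · 9045, so s = 1 and d = 9045.
x_0 = 11810^9045 mod 18091 = 7734.
x_0 ∉ {1, 18090} and s = 1, so 11810 is a Miller–Rabin witness and 18091 is composite.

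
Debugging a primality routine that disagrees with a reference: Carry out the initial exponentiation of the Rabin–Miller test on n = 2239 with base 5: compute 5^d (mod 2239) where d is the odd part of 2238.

n − 1 = 2238 = 2^1 · 1119, so s = 1 and d = 1119.
5^1119 mod 2239 = 1.

1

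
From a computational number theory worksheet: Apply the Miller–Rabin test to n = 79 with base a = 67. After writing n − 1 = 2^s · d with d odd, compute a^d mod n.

n − 1 = 78 = 2^1 · 39, so s = 1 and d = 39.
67^39 mod 79 = 1.

1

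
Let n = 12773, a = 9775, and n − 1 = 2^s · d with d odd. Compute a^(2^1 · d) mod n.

4133

n − 1 = 12772 = 2^2 · 3193, so s = 2 and d = 3193.
By repeated squaring, 9775^3193 ≡ 235 (mod 12773).
x_0 = 235.
x_1 = 235^2 mod 12773 = 4133.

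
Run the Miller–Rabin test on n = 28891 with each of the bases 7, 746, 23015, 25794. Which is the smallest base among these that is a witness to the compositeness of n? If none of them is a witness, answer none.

n − 1 = 28890 = 2^1 · 14445, so s = 1 and d = 14445.
Base 7: x_0 = 7^14445 mod 28891 = 6689. x_0 ∉ {1, 28890} and s = 1, so 7 is a Miller–Rabin witness and 28891 is composite.
Base 746: x_0 = 746^14445 mod 28891 = 6284. x_0 ∉ {1, 28890} and s = 1, so 746 is a Miller–Rabin witness and 28891 is composite.
Base 23015: x_0 = 23015^14445 mod 28891 = 22313. x_0 ∉ {1, 28890} and s = 1, so 23015 is a Miller–Rabin witness and 28891 is composite.
Base 25794: x_0 = 25794^14445 mod 28891 = 17468. x_0 ∉ {1, 28890} and s = 1, so 25794 is a Miller–Rabin witness and 28891 is composite.
The smallest witness among the given bases is 7.

7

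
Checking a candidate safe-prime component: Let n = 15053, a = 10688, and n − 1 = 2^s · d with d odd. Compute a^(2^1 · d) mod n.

n − 1 = 15052 = 2^2 · 3763, so s = 2 and d = 3763.
Repeated squaring mod 15053: 10688^1 ≡ 10688, 10688^2 ≡ 11180, 10688^4 ≡ 7341, 10688^8 ≡ 541, 10688^16 ≡ 6674, 10688^32 ≡ 449, 10688^64 ≡ 5912, 10688^128 ≡ 13731, 10688^256 ≡ 1536, 10688^512 ≡ 11028, 10688^1024 ≡ 3597, 10688^2048 ≡ 7882.
3763 = 2048 + 1024 + 512 + 128 + 32 + 16 + 2 + 1, so 10688^3763 ≡ 7882·3597·11028·13731·449·6674·11180·10688 ≡ 9254 (mod 15053).
x_0 = 9254.
x_1 = 9254^2 mod 15053 = 15052.

15052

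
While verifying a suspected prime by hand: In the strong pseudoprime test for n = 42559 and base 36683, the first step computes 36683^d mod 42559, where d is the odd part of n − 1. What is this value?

17000

n − 1 = 42558 = 2^1 · 21279, so s = 1 and d = 21279.
Repeated squaring mod 42559: 36683^1 ≡ 36683, 36683^2 ≡ 12027, 36683^4 ≡ 33247, 36683^8 ≡ 20661, 36683^16 ≡ 10151, 36683^32 ≡ 7462, 36683^64 ≡ 14272, 36683^128 ≡ 2610, 36683^256 ≡ 2660, 36683^512 ≡ 10806, 36683^1024 ≡ 30299, 36683^2048 ≡ 31771, 36683^4096 ≡ 24638, 36683^8192 ≡ 12027, 36683^16384 ≡ 33247.
21279 = 16384 + 4096 + 512 + 256 + 16 + 8 + 4 + 2 + 1, so 36683^21279 ≡ 33247·24638·10806·2660·10151·20661·33247·12027·36683 ≡ 17000 (mod 42559).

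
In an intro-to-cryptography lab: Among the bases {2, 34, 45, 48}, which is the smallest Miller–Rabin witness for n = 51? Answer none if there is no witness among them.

n − 1 = 50 = 2^1 · 25, so s = 1 and d = 25.
Base 2: x_0 = 2^25 mod 51 = 2. x_0 ∉ {1, 50} and s = 1, so 2 is a Miller–Rabin witness and 51 is composite.
Base 34: x_0 = 34^25 mod 51 = 34. x_0 ∉ {1, 50} and s = 1, so 34 is a Miller–Rabin witness and 51 is composite.
Base 45: x_0 = 45^25 mod 51 = 6. x_0 ∉ {1, 50} and s = 1, so 45 is a Miller–Rabin witness and 51 is composite.
Base 48: x_0 = 48^25 mod 51 = 3. x_0 ∉ {1, 50} and s = 1, so 48 is a Miller–Rabin witness and 51 is composite.
The smallest witness among the given bases is 2.

2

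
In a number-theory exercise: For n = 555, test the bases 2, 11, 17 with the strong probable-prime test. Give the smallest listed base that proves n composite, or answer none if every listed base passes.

2

n − 1 = 554 = 2^1 · 277, so s = 1 and d = 277.
Base 2: x_0 = 2^277 mod 555 = 242. x_0 ∉ {1, 554} and s = 1, so 2 is a Miller–Rabin witness and 555 is composite.
Base 11: x_0 = 11^277 mod 555 = 11. x_0 ∉ {1, 554} and s = 1, so 11 is a Miller–Rabin witness and 555 is composite.
Base 17: x_0 = 17^277 mod 555 = 392. x_0 ∉ {1, 554} and s = 1, so 17 is a Miller–Rabin witness and 555 is composite.
The smallest witness among the given bases is 2.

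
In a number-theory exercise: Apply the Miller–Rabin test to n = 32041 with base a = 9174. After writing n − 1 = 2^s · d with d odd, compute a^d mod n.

n − 1 = 32040 = 2^3 · 4005, so s = 3 and d = 4005.
Repeated squaring mod 32041: 9174^1 ≡ 9174, 9174^2 ≡ 22610, 9174^4 ≡ 29986, 9174^8 ≡ 25654, 9174^16 ≡ 5576, 9174^32 ≡ 12006, 9174^64 ≡ 23618, 9174^128 ≡ 8155, 9174^256 ≡ 18950, 9174^512 ≡ 19013, 9174^1024 ≡ 7607, 9174^2048 ≡ 403.
4005 = 2048 + 1024 + 512 + 256 + 128 + 32 + 4 + 1, so 9174^4005 ≡ 403·7607·19013·18950·8155·12006·29986·9174 ≡ 5192 (mod 32041).

5192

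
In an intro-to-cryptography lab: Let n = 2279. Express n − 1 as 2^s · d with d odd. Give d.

1139

Halving: 2278 → 1139; 1139 is odd.
So 2278 = 2^1 · 1139.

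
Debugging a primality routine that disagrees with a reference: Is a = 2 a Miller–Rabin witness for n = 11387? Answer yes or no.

n − 1 = 11386 = 2^1 · 5693, so s = 1 and d = 5693.
x_0 = 2^5693 mod 11387 = 689.
x_0 ∉ {1, 11386} and s = 1, so 2 is a Miller–Rabin witness and 11387 is composite.

yes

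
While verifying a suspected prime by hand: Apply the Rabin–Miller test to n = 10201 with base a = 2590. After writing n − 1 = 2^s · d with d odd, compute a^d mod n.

7776

n − 1 = 10200 = 2^3 · 1275, so s = 3 and d = 1275.
2590^1275 mod 10201 = 7776.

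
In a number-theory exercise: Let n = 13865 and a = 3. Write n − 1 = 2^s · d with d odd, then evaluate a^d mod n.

n − 1 = 13864 = 2^3 · 1733, so s = 3 and d = 1733.
Repeated squaring mod 13865: 3^1 ≡ 3, 3^2 ≡ 9, 3^4 ≡ 81, 3^8 ≡ 6561, 3^16 ≡ 9761, 3^32 ≡ 10706, 3^64 ≡ 10346, 3^128 ≡ 1916, 3^256 ≡ 10696, 3^512 ≡ 4301, 3^1024 ≡ 2691.
1733 = 1024 + 512 + 128 + 64 + 4 + 1, so 3^1733 ≡ 2691·4301·1916·10346·81·3 ≡ 3083 (mod 13865).

3083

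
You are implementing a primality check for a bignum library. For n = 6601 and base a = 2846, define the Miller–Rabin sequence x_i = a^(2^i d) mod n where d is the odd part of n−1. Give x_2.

4509

n − 1 = 6600 = 2^3 · 825, so s = 3 and d = 825.
Repeated squaring mod 6601: 2846^1 ≡ 2846, 2846^2 ≡ 289, 2846^4 ≡ 4309, 2846^8 ≡ 5469, 2846^16 ≡ 830, 2846^32 ≡ 2396, 2846^64 ≡ 4547, 2846^128 ≡ 877, 2846^256 ≡ 3413, 2846^512 ≡ 4405.
825 = 512 + 256 + 32 + 16 + 8 + 1, so 2846^825 ≡ 4405·3413·2396·830·5469·2846 ≡ 4852 (mod 6601).
x_0 = 4852.
x_1 = 4852^2 mod 6601 = 2738.
x_2 = 2738^2 mod 6601 = 4509.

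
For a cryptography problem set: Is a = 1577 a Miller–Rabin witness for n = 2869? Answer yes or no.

yes

n − 1 = 2868 = 2^2 · 717, so s = 2 and d = 717.
x_0 = 1577^717 mod 2869 = 57.
x_0 is neither 1 nor 2868, so continue squaring.
x_1 = 57^2 mod 2869 = 380.
Reached i = s−1 = 1 without hitting −1: 1577 is a Miller–Rabin witness and 2869 is composite.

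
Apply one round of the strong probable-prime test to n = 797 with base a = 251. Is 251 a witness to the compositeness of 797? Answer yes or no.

no

n − 1 = 796 = 2^2 · 199, so s = 2 and d = 199.
x_0 = 251^199 mod 797 = 215.
x_0 is neither 1 nor 796, so continue squaring.
x_1 = 215^2 mod 797 = 796.
x_1 ≡ −1, so 251 is not a witness.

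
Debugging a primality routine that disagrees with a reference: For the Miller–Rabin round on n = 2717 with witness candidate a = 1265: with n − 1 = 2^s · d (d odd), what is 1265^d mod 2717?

n − 1 = 2716 = 2^2 · 679, so s = 2 and d = 679.
Repeated squaring mod 2717: 1265^1 ≡ 1265, 1265^2 ≡ 2629, 1265^4 ≡ 2310, 1265^8 ≡ 2629, 1265^16 ≡ 2310, 1265^32 ≡ 2629, 1265^64 ≡ 2310, 1265^128 ≡ 2629, 1265^256 ≡ 2310, 1265^512 ≡ 2629.
679 = 512 + 128 + 32 + 4 + 2 + 1, so 1265^679 ≡ 2629·2629·2629·2310·2629·1265 ≡ 1265 (mod 2717).

1265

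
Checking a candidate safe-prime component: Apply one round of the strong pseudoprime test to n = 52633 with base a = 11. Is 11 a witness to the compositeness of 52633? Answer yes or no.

n − 1 = 52632 = 2^3 · 6579, so s = 3 and d = 6579.
Repeated squaring mod 52633: 11^1 ≡ 11, 11^2 ≡ 121, 11^4 ≡ 14641, 11^8 ≡ 37305, 11^16 ≡ 46505, 11^32 ≡ 25055, 11^64 ≡ 51867, 11^128 ≡ 7793, 11^256 ≡ 45000, 11^512 ≡ 50591, 11^1024 ≡ 11757, 11^2048 ≡ 12791, 11^4096 ≡ 26317.
6579 = 4096 + 2048 + 256 + 128 + 32 + 16 + 2 + 1, so 11^6579 ≡ 26317·12791·45000·7793·25055·46505·121·11 ≡ 15758 (mod 52633).
x_0 = 11^6579 mod 52633 = 15758.
x_0 is neither 1 nor 52632, so continue squaring.
x_1 = 15758^2 mod 52633 = 44703.
x_2 = 44703^2 mod 52633 = 41098.
Reached i = s−1 = 2 without hitting −1: 11 is a Miller–Rabin witness and 52633 is composite.

yes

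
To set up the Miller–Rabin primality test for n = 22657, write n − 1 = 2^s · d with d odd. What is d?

Halving: 22656 → 11328 → 5664 → 2832 → 1416 → 708 → 354 → 177; 177 is odd.
So 22656 = 2^7 · 177.

177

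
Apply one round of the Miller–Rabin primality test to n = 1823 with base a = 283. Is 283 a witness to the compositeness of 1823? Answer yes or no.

n − 1 = 1822 = 2^1 · 911, so s = 1 and d = 911.
Repeated squaring mod 1823: 283^1 ≡ 283, 283^2 ≡ 1700, 283^4 ≡ 545, 283^8 ≡ 1699, 283^16 ≡ 792, 283^32 ≡ 152, 283^64 ≡ 1228, 283^128 ≡ 363, 283^256 ≡ 513, 283^512 ≡ 657.
911 = 512 + 256 + 128 + 8 + 4 + 2 + 1, so 283^911 ≡ 657·513·363·1699·545·1700·283 ≡ 1 (mod 1823).
x_0 = 283^911 mod 1823 = 1.
x_0 = 1, so 283 is not a witness.

no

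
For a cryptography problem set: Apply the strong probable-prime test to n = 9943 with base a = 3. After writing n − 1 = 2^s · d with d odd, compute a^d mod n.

n − 1 = 9942 = 2^1 · 4971, so s = 1 and d = 4971.
Repeated squaring mod 9943: 3^1 ≡ 3, 3^2 ≡ 9, 3^4 ≡ 81, 3^8 ≡ 6561, 3^16 ≡ 3474, 3^32 ≡ 7817, 3^64 ≡ 5754, 3^128 ≡ 8269, 3^256 ≡ 8293, 3^512 ≡ 8061, 3^1024 ≡ 2216, 3^2048 ≡ 8757, 3^4096 ≡ 4633.
4971 = 4096 + 512 + 256 + 64 + 32 + 8 + 2 + 1, so 3^4971 ≡ 4633·8061·8293·5754·7817·6561·9·3 ≡ 3297 (mod 9943).

3297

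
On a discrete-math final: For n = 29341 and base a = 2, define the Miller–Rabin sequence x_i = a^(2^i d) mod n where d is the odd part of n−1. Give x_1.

29340

n − 1 = 29340 = 2^2 · 7335, so s = 2 and d = 7335.
x_0 = 2^7335 mod 29341 = 26424.
x_1 = 26424^2 mod 29341 = 29340.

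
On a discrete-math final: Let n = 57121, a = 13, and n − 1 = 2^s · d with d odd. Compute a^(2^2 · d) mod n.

n − 1 = 57120 = 2^5 · 1785, so s = 5 and d = 1785.
By repeated squaring, 13^1785 ≡ 54491 (mod 57121).
x_0 = 54491.
x_1 = 54491^2 mod 57121 = 5259.
x_2 = 5259^2 mod 57121 = 10517.

10517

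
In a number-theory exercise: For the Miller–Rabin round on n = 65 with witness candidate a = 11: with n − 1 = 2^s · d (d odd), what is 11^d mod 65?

n − 1 = 64 = 2^6 · 1, so s = 6 and d = 1.
11^1 mod 65 = 11.

11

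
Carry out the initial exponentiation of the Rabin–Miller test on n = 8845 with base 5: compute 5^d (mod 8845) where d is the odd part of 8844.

n − 1 = 8844 = 2^2 · 2211, so s = 2 and d = 2211.
By repeated squaring, 5^2211 ≡ 2065 (mod 8845).

2065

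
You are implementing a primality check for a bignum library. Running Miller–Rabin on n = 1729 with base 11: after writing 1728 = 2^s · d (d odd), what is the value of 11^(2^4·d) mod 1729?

1

n − 1 = 1728 = 2^6 · 27, so s = 6 and d = 27.
x_0 = 11^27 mod 1729 = 1331.
x_1 = 1331^2 mod 1729 = 1065.
x_2 = 1065^2 mod 1729 = 1.
x_3 = 1^2 mod 1729 = 1.
x_4 = 1^2 mod 1729 = 1.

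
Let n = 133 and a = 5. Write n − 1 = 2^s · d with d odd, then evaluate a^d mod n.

83

n − 1 = 132 = 2^2 · 33, so s = 2 and d = 33.
5^33 mod 133 = 83.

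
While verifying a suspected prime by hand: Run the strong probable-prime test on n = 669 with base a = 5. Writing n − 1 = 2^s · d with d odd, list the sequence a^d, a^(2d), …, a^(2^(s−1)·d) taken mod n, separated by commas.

467, 664

n − 1 = 668 = 2^2 · 167, so s = 2 and d = 167.
x_0 = 5^167 mod 669 = 467.
x_1 = 467^2 mod 669 = 664.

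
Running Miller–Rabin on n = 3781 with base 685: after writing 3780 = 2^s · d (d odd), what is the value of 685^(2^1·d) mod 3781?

3003

n − 1 = 3780 = 2^2 · 945, so s = 2 and d = 945.
By repeated squaring, 685^945 ≡ 856 (mod 3781).
x_0 = 856.
x_1 = 856^2 mod 3781 = 3003.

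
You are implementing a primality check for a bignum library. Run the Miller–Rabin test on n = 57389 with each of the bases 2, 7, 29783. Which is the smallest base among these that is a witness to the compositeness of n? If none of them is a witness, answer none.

n − 1 = 57388 = 2^2 · 14347, so s = 2 and d = 14347.
Base 2: x_0 = 2^14347 mod 57389 = 25700. x_0 is neither 1 nor 57388, so continue squaring. x_1 = 25700^2 mod 57389 = 57388. x_1 ≡ −1, so 2 is not a witness.
Base 7: x_0 = 7^14347 mod 57389 = 31689. x_0 is neither 1 nor 57388, so continue squaring. x_1 = 31689^2 mod 57389 = 57388. x_1 ≡ −1, so 7 is not a witness.
Base 29783: x_0 = 29783^14347 mod 57389 = 31689. x_0 is neither 1 nor 57388, so continue squaring. x_1 = 31689^2 mod 57389 = 57388. x_1 ≡ −1, so 29783 is not a witness.
No listed base is a witness for 57389.

none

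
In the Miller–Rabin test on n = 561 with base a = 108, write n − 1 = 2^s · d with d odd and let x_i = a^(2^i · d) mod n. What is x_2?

n − 1 = 560 = 2^4 · 35, so s = 4 and d = 35.
x_0 = 108^35 mod 561 = 12.
x_1 = 12^2 mod 561 = 144.
x_2 = 144^2 mod 561 = 540.

540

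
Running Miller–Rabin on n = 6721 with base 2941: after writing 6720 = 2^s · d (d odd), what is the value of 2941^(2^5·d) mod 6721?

n − 1 = 6720 = 2^6 · 105, so s = 6 and d = 105.
x_0 = 2941^105 mod 6721 = 5578.
x_1 = 5578^2 mod 6721 = 2575.
x_2 = 2575^2 mod 6721 = 3719.
x_3 = 3719^2 mod 6721 = 5864.
x_4 = 5864^2 mod 6721 = 1860.
x_5 = 1860^2 mod 6721 = 5006.

5006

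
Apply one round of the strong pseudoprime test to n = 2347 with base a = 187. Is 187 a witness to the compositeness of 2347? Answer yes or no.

no

n − 1 = 2346 = 2^1 · 1173, so s = 1 and d = 1173.
Repeated squaring mod 2347: 187^1 ≡ 187, 187^2 ≡ 2111, 187^4 ≡ 1715, 187^8 ≡ 434, 187^16 ≡ 596, 187^32 ≡ 819, 187^64 ≡ 1866, 187^128 ≡ 1355, 187^256 ≡ 671, 187^512 ≡ 1964, 187^1024 ≡ 1175.
1173 = 1024 + 128 + 16 + 4 + 1, so 187^1173 ≡ 1175·1355·596·1715·187 ≡ 2346 (mod 2347).
x_0 = 187^1173 mod 2347 = 2346.
x_0 = 2346 ≡ −1, so 187 is not a witness.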